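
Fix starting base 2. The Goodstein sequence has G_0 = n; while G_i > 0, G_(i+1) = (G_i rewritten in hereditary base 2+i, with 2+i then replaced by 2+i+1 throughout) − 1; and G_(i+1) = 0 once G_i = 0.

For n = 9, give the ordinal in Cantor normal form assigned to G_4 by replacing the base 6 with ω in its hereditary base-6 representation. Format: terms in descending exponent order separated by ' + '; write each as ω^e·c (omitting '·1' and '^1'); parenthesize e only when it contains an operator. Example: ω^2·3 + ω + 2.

ω^ω·3 + ω^3·3 + ω^2·3 + ω·3 + 1

(0) 9|_2 = 2^(2 + 1) + 1 ↦ 3^(3 + 1) + 1|_3 = 82 ⇒ 81
(1) 81|_3 = 3^(3 + 1) ↦ 4^(4 + 1)|_4 = 1024 ⇒ 1023
(2) 1023|_4 = 3·4^4 + 3·4^3 + 3·4^2 + 3·4 + 3 ↦ 3·5^5 + 3·5^3 + 3·5^2 + 3·5 + 3|_5 = 9843 ⇒ 9842
(3) 9842|_5 = 3·5^5 + 3·5^3 + 3·5^2 + 3·5 + 2 ↦ 3·6^6 + 3·6^3 + 3·6^2 + 3·6 + 2|_6 = 140744 ⇒ 140743
(4) 140743|_6 = 3·6^6 + 3·6^3 + 3·6^2 + 3·6 + 1 ↦ 3·7^7 + 3·7^3 + 3·7^2 + 3·7 + 1|_7 = 2471827 ⇒ 2471826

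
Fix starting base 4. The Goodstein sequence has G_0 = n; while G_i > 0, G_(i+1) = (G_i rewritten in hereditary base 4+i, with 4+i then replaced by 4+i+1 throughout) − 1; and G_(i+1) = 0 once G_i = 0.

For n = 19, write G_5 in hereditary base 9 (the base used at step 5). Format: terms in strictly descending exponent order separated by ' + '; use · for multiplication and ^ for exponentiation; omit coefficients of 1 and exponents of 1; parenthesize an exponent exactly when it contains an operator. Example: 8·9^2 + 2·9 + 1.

7·9 + 6

i=0: 19 = 4^2 + 3 (b=4); 4→5: 5^2 + 3 = 28; 28−1 = 27
i=1: 27 = 5^2 + 2 (b=5); 5→6: 6^2 + 2 = 38; 38−1 = 37
i=2: 37 = 6^2 + 1 (b=6); 6→7: 7^2 + 1 = 50; 50−1 = 49
i=3: 49 = 7^2 (b=7); 7→8: 8^2 = 64; 64−1 = 63
i=4: 63 = 7·8 + 7 (b=8); 8→9: 7·9 + 7 = 70; 70−1 = 69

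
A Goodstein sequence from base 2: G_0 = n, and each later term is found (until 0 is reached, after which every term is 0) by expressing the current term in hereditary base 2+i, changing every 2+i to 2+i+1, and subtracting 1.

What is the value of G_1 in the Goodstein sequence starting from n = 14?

(0) 14|_2 = 2^(2 + 1) + 2^2 + 2 ↦ 3^(3 + 1) + 3^3 + 3|_3 = 111 ⇒ 110
(1) 110|_3 = 3^(3 + 1) + 3^3 + 2 ↦ 4^(4 + 1) + 4^4 + 2|_4 = 1282 ⇒ 1281

110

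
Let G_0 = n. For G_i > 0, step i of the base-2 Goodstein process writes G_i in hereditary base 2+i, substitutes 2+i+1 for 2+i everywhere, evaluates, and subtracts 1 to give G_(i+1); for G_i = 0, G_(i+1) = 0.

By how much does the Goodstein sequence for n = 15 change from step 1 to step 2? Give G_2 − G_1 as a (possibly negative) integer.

1172

[0] 15 ≡ 2^(2 + 1) + 2^2 + 2 + 1 (base 2). Lift 3: 112. −1: 111.
[1] 111 ≡ 3^(3 + 1) + 3^3 + 3 (base 3). Lift 4: 1284. −1: 1283.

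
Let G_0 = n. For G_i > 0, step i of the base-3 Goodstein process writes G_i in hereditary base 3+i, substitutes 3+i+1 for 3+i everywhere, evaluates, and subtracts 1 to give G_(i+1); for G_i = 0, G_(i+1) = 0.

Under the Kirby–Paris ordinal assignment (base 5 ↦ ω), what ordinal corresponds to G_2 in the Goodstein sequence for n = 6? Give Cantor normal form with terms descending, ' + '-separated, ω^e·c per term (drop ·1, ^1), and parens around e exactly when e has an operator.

step 0: 6 = 2·3; sub 4 for 3: 2·4; = 8; G_1 = 8−1 = 7
step 1: 7 = 4 + 3; sub 5 for 4: 5 + 3; = 8; G_2 = 8−1 = 7
step 2: 7 = 5 + 2; sub 6 for 5: 6 + 2; = 8; G_3 = 8−1 = 7

ω + 2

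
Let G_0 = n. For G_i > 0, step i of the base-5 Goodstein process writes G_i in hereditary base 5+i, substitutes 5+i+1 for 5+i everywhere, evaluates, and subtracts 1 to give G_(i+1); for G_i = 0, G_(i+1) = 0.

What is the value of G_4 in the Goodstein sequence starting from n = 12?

15

i=0: 12 = 2·5 + 2 (b=5); 5→6: 2·6 + 2 = 14; 14−1 = 13
i=1: 13 = 2·6 + 1 (b=6); 6→7: 2·7 + 1 = 15; 15−1 = 14
i=2: 14 = 2·7 (b=7); 7→8: 2·8 = 16; 16−1 = 15
i=3: 15 = 8 + 7 (b=8); 8→9: 9 + 7 = 16; 16−1 = 15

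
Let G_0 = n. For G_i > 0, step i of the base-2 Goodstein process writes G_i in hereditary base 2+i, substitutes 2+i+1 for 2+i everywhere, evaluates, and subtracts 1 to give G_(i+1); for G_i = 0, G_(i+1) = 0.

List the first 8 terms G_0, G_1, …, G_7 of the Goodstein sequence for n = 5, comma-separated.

5 —HB2→ 2^2 + 1 —bump→ 3^3 + 1 = 28 —(−1)→ 27
27 —HB3→ 3^3 —bump→ 4^4 = 256 —(−1)→ 255
255 —HB4→ 3·4^3 + 3·4^2 + 3·4 + 3 —bump→ 3·5^3 + 3·5^2 + 3·5 + 3 = 468 —(−1)→ 467
467 —HB5→ 3·5^3 + 3·5^2 + 3·5 + 2 —bump→ 3·6^3 + 3·6^2 + 3·6 + 2 = 776 —(−1)→ 775
775 —HB6→ 3·6^3 + 3·6^2 + 3·6 + 1 —bump→ 3·7^3 + 3·7^2 + 3·7 + 1 = 1198 —(−1)→ 1197
1197 —HB7→ 3·7^3 + 3·7^2 + 3·7 —bump→ 3·8^3 + 3·8^2 + 3·8 = 1752 —(−1)→ 1751
1751 —HB8→ 3·8^3 + 3·8^2 + 2·8 + 7 —bump→ 3·9^3 + 3·9^2 + 2·9 + 7 = 2455 —(−1)→ 2454

5, 27, 255, 467, 775, 1197, 1751, 2454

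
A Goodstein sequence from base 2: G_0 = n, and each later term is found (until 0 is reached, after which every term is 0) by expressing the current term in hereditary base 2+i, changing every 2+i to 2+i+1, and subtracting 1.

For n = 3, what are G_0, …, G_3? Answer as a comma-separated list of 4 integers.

3, 3, 3, 2

base 2: 3 = 2 + 1; at 3: 3 + 1 = 4; next = 3
base 3: 3 = 3; at 4: 4 = 4; next = 3
base 4: 3 = 3; at 5: 3 = 3; next = 2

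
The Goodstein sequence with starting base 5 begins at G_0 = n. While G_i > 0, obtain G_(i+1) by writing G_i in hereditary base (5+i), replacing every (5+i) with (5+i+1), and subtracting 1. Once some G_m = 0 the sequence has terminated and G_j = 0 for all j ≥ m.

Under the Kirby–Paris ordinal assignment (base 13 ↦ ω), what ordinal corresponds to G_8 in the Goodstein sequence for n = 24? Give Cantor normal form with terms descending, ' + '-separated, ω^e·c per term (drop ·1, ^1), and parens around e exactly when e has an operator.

ω·3 + 6

i=0: 24 = 4·5 + 4 (b=5); 5→6: 4·6 + 4 = 28; 28−1 = 27
i=1: 27 = 4·6 + 3 (b=6); 6→7: 4·7 + 3 = 31; 31−1 = 30
i=2: 30 = 4·7 + 2 (b=7); 7→8: 4·8 + 2 = 34; 34−1 = 33
i=3: 33 = 4·8 + 1 (b=8); 8→9: 4·9 + 1 = 37; 37−1 = 36
i=4: 36 = 4·9 (b=9); 9→10: 4·10 = 40; 40−1 = 39
i=5: 39 = 3·10 + 9 (b=10); 10→11: 3·11 + 9 = 42; 42−1 = 41
i=6: 41 = 3·11 + 8 (b=11); 11→12: 3·12 + 8 = 44; 44−1 = 43
i=7: 43 = 3·12 + 7 (b=12); 12→13: 3·13 + 7 = 46; 46−1 = 45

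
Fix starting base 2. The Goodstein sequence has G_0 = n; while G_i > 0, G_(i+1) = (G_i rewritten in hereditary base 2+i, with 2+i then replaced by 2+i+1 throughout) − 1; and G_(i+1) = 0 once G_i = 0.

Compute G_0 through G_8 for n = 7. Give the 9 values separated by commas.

7, 30, 259, 3127, 46657, 823543, 16777215, 37665879, 77777775

(0) 7|_2 = 2^2 + 2 + 1 ↦ 3^3 + 3 + 1|_3 = 31 ⇒ 30
(1) 30|_3 = 3^3 + 3 ↦ 4^4 + 4|_4 = 260 ⇒ 259
(2) 259|_4 = 4^4 + 3 ↦ 5^5 + 3|_5 = 3128 ⇒ 3127
(3) 3127|_5 = 5^5 + 2 ↦ 6^6 + 2|_6 = 46658 ⇒ 46657
(4) 46657|_6 = 6^6 + 1 ↦ 7^7 + 1|_7 = 823544 ⇒ 823543
(5) 823543|_7 = 7^7 ↦ 8^8|_8 = 16777216 ⇒ 16777215
(6) 16777215|_8 = 7·8^7 + 7·8^6 + 7·8^5 + 7·8^4 + 7·8^3 + 7·8^2 + 7·8 + 7 ↦ 7·9^7 + 7·9^6 + 7·9^5 + 7·9^4 + 7·9^3 + 7·9^2 + 7·9 + 7|_9 = 37665880 ⇒ 37665879
(7) 37665879|_9 = 7·9^7 + 7·9^6 + 7·9^5 + 7·9^4 + 7·9^3 + 7·9^2 + 7·9 + 6 ↦ 7·10^7 + 7·10^6 + 7·10^5 + 7·10^4 + 7·10^3 + 7·10^2 + 7·10 + 6|_10 = 77777776 ⇒ 77777775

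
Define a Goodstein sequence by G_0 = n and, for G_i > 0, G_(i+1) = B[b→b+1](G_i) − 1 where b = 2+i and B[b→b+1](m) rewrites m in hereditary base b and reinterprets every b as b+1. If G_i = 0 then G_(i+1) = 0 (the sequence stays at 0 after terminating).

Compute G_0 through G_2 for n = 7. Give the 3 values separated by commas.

(0) 7|_2 = 2^2 + 2 + 1 ↦ 3^3 + 3 + 1|_3 = 31 ⇒ 30
(1) 30|_3 = 3^3 + 3 ↦ 4^4 + 4|_4 = 260 ⇒ 259

7, 30, 259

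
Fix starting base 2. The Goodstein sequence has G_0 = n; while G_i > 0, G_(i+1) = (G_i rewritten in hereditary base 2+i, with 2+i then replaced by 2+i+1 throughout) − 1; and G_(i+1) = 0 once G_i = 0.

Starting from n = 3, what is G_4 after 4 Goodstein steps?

1

base 2: 3 = 2 + 1; at 3: 3 + 1 = 4; next = 3
base 3: 3 = 3; at 4: 4 = 4; next = 3
base 4: 3 = 3; at 5: 3 = 3; next = 2
base 5: 2 = 2; at 6: 2 = 2; next = 1
base 6: 1 = 1; at 7: 1 = 1; next = 0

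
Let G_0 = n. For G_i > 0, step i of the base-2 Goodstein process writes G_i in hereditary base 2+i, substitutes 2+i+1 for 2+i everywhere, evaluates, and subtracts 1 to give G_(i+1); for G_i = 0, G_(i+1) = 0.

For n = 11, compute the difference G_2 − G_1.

(0) 11|_2 = 2^(2 + 1) + 2 + 1 ↦ 3^(3 + 1) + 3 + 1|_3 = 85 ⇒ 84
(1) 84|_3 = 3^(3 + 1) + 3 ↦ 4^(4 + 1) + 4|_4 = 1028 ⇒ 1027

943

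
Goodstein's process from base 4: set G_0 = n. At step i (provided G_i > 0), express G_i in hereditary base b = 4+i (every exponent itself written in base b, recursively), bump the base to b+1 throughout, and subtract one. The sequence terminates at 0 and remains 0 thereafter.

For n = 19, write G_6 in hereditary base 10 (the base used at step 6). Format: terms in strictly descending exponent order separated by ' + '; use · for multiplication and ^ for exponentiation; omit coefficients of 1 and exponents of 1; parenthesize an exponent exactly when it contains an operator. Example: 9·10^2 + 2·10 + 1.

7·10 + 5

19 —HB4→ 4^2 + 3 —bump→ 5^2 + 3 = 28 —(−1)→ 27
27 —HB5→ 5^2 + 2 —bump→ 6^2 + 2 = 38 —(−1)→ 37
37 —HB6→ 6^2 + 1 —bump→ 7^2 + 1 = 50 —(−1)→ 49
49 —HB7→ 7^2 —bump→ 8^2 = 64 —(−1)→ 63
63 —HB8→ 7·8 + 7 —bump→ 7·9 + 7 = 70 —(−1)→ 69
69 —HB9→ 7·9 + 6 —bump→ 7·10 + 6 = 76 —(−1)→ 75
75 —HB10→ 7·10 + 5 —bump→ 7·11 + 5 = 82 —(−1)→ 81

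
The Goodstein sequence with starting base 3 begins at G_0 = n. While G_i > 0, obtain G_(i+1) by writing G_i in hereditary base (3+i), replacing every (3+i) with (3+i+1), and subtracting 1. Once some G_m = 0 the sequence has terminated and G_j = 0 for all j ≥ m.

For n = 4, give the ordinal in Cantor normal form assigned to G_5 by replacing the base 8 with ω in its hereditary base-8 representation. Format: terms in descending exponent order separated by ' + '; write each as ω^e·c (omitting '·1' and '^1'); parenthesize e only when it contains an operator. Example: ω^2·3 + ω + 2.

(0) 4|_3 = 3 + 1 ↦ 4 + 1|_4 = 5 ⇒ 4
(1) 4|_4 = 4 ↦ 5|_5 = 5 ⇒ 4
(2) 4|_5 = 4 ↦ 4|_6 = 4 ⇒ 3
(3) 3|_6 = 3 ↦ 3|_7 = 3 ⇒ 2
(4) 2|_7 = 2 ↦ 2|_8 = 2 ⇒ 1
(5) 1|_8 = 1 ↦ 1|_9 = 1 ⇒ 0

1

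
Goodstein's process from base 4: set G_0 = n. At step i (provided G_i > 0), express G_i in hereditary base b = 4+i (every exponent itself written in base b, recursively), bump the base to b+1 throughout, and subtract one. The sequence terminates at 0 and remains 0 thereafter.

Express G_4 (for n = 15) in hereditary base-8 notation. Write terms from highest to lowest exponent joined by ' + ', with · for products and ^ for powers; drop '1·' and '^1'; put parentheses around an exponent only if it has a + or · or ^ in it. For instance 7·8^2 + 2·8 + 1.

15 —HB4→ 3·4 + 3 —bump→ 3·5 + 3 = 18 —(−1)→ 17
17 —HB5→ 3·5 + 2 —bump→ 3·6 + 2 = 20 —(−1)→ 19
19 —HB6→ 3·6 + 1 —bump→ 3·7 + 1 = 22 —(−1)→ 21
21 —HB7→ 3·7 —bump→ 3·8 = 24 —(−1)→ 23

2·8 + 7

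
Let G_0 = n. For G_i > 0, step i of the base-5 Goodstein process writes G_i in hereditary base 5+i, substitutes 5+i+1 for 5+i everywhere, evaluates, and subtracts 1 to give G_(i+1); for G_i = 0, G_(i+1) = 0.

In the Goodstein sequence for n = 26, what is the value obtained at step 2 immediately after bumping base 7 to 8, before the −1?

54

[0] 26 ≡ 5^2 + 1 (base 5). Lift 6: 37. −1: 36.
[1] 36 ≡ 6^2 (base 6). Lift 7: 49. −1: 48.
[2] 48 ≡ 6·7 + 6 (base 7). Lift 8: 54. −1: 53.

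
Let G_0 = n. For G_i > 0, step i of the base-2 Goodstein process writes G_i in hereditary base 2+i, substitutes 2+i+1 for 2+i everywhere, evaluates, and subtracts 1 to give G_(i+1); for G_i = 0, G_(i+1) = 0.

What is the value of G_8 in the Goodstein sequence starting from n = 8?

20000000211

G_0 = 8. HB_2(8) = 2^(2 + 1). Bump = 81. G_1 = 80.
G_1 = 80. HB_3(80) = 2·3^3 + 2·3^2 + 2·3 + 2. Bump = 554. G_2 = 553.
G_2 = 553. HB_4(553) = 2·4^4 + 2·4^2 + 2·4 + 1. Bump = 6311. G_3 = 6310.
G_3 = 6310. HB_5(6310) = 2·5^5 + 2·5^2 + 2·5. Bump = 93396. G_4 = 93395.
G_4 = 93395. HB_6(93395) = 2·6^6 + 2·6^2 + 6 + 5. Bump = 1647196. G_5 = 1647195.
G_5 = 1647195. HB_7(1647195) = 2·7^7 + 2·7^2 + 7 + 4. Bump = 33554572. G_6 = 33554571.
G_6 = 33554571. HB_8(33554571) = 2·8^8 + 2·8^2 + 8 + 3. Bump = 774841152. G_7 = 774841151.
G_7 = 774841151. HB_9(774841151) = 2·9^9 + 2·9^2 + 9 + 2. Bump = 20000000212. G_8 = 20000000211.
G_8 = 20000000211. HB_10(20000000211) = 2·10^10 + 2·10^2 + 10 + 1. Bump = 570623341476. G_9 = 570623341475.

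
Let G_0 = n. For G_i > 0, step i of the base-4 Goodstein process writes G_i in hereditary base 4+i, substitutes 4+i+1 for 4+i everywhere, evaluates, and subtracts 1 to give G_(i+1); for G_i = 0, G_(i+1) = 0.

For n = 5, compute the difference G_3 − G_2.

G_0=5  [base 4] 4 + 1  →[4↦5]→  5 + 1 = 6  −1 ⇒ G_1=5
G_1=5  [base 5] 5  →[5↦6]→  6 = 6  −1 ⇒ G_2=5
G_2=5  [base 6] 5  →[6↦7]→  5 = 5  −1 ⇒ G_3=4

-1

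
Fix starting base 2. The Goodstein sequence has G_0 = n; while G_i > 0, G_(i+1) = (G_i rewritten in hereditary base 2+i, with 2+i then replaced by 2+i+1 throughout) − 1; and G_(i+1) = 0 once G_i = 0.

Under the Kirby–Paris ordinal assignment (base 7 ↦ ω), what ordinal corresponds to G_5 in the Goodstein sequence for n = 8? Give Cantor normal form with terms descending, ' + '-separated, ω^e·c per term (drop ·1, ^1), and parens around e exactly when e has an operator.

ω^ω·2 + ω^2·2 + ω + 4

base 2: 8 = 2^(2 + 1); at 3: 3^(3 + 1) = 81; next = 80
base 3: 80 = 2·3^3 + 2·3^2 + 2·3 + 2; at 4: 2·4^4 + 2·4^2 + 2·4 + 2 = 554; next = 553
base 4: 553 = 2·4^4 + 2·4^2 + 2·4 + 1; at 5: 2·5^5 + 2·5^2 + 2·5 + 1 = 6311; next = 6310
base 5: 6310 = 2·5^5 + 2·5^2 + 2·5; at 6: 2·6^6 + 2·6^2 + 2·6 = 93396; next = 93395
base 6: 93395 = 2·6^6 + 2·6^2 + 6 + 5; at 7: 2·7^7 + 2·7^2 + 7 + 5 = 1647196; next = 1647195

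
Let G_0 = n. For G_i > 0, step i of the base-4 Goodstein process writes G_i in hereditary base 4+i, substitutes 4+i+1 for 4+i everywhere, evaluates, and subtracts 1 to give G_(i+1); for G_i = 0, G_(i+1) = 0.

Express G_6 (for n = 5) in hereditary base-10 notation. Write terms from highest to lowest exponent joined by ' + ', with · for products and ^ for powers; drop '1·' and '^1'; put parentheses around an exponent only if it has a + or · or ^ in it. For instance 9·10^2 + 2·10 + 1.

1

[0] 5 ≡ 4 + 1 (base 4). Lift 5: 6. −1: 5.
[1] 5 ≡ 5 (base 5). Lift 6: 6. −1: 5.
[2] 5 ≡ 5 (base 6). Lift 7: 5. −1: 4.
[3] 4 ≡ 4 (base 7). Lift 8: 4. −1: 3.
[4] 3 ≡ 3 (base 8). Lift 9: 3. −1: 2.
[5] 2 ≡ 2 (base 9). Lift 10: 2. −1: 1.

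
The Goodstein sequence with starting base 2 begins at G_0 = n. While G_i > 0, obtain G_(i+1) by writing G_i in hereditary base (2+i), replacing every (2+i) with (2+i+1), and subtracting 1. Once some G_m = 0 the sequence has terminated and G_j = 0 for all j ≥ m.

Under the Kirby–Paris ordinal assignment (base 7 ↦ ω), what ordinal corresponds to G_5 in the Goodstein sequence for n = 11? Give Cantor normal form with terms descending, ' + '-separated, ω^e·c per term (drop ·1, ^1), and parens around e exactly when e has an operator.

ω^(ω + 1)

step 0: 11 = 2^(2 + 1) + 2 + 1; sub 3 for 2: 3^(3 + 1) + 3 + 1; = 85; G_1 = 85−1 = 84
step 1: 84 = 3^(3 + 1) + 3; sub 4 for 3: 4^(4 + 1) + 4; = 1028; G_2 = 1028−1 = 1027
step 2: 1027 = 4^(4 + 1) + 3; sub 5 for 4: 5^(5 + 1) + 3; = 15628; G_3 = 15628−1 = 15627
step 3: 15627 = 5^(5 + 1) + 2; sub 6 for 5: 6^(6 + 1) + 2; = 279938; G_4 = 279938−1 = 279937
step 4: 279937 = 6^(6 + 1) + 1; sub 7 for 6: 7^(7 + 1) + 1; = 5764802; G_5 = 5764802−1 = 5764801
step 5: 5764801 = 7^(7 + 1); sub 8 for 7: 8^(8 + 1); = 134217728; G_6 = 134217728−1 = 134217727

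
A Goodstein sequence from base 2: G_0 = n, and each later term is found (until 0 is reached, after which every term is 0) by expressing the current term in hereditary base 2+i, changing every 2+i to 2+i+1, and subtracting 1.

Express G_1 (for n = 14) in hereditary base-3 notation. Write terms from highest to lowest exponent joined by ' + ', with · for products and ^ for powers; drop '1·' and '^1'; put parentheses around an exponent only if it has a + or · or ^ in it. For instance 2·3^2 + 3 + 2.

[0] 14 ≡ 2^(2 + 1) + 2^2 + 2 (base 2). Lift 3: 111. −1: 110.
[1] 110 ≡ 3^(3 + 1) + 3^3 + 2 (base 3). Lift 4: 1282. −1: 1281.

3^(3 + 1) + 3^3 + 2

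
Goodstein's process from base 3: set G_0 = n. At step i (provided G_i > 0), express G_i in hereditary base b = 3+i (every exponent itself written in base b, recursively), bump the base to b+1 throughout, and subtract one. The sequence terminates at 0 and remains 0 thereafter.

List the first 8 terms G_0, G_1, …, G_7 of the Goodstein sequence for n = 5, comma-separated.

5, 5, 5, 5, 4, 3, 2, 1

G_0=5  [base 3] 3 + 2  →[3↦4]→  4 + 2 = 6  −1 ⇒ G_1=5
G_1=5  [base 4] 4 + 1  →[4↦5]→  5 + 1 = 6  −1 ⇒ G_2=5
G_2=5  [base 5] 5  →[5↦6]→  6 = 6  −1 ⇒ G_3=5
G_3=5  [base 6] 5  →[6↦7]→  5 = 5  −1 ⇒ G_4=4
G_4=4  [base 7] 4  →[7↦8]→  4 = 4  −1 ⇒ G_5=3
G_5=3  [base 8] 3  →[8↦9]→  3 = 3  −1 ⇒ G_6=2
G_6=2  [base 9] 2  →[9↦10]→  2 = 2  −1 ⇒ G_7=1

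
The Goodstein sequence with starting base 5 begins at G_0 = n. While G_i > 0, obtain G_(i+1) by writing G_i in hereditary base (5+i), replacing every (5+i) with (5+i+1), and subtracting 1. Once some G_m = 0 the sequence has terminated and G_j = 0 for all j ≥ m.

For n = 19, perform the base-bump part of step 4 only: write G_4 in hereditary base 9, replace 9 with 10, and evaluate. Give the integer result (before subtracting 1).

30

G_0=19  [base 5] 3·5 + 4  →[5↦6]→  3·6 + 4 = 22  −1 ⇒ G_1=21
G_1=21  [base 6] 3·6 + 3  →[6↦7]→  3·7 + 3 = 24  −1 ⇒ G_2=23
G_2=23  [base 7] 3·7 + 2  →[7↦8]→  3·8 + 2 = 26  −1 ⇒ G_3=25
G_3=25  [base 8] 3·8 + 1  →[8↦9]→  3·9 + 1 = 28  −1 ⇒ G_4=27
G_4=27  [base 9] 3·9  →[9↦10]→  3·10 = 30  −1 ⇒ G_5=29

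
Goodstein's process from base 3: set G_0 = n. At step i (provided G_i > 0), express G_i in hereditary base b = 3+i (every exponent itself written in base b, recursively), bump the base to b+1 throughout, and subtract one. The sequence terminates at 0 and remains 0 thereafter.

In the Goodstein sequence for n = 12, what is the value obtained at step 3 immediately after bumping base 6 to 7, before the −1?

(0) 12|_3 = 3^2 + 3 ↦ 4^2 + 4|_4 = 20 ⇒ 19
(1) 19|_4 = 4^2 + 3 ↦ 5^2 + 3|_5 = 28 ⇒ 27
(2) 27|_5 = 5^2 + 2 ↦ 6^2 + 2|_6 = 38 ⇒ 37
(3) 37|_6 = 6^2 + 1 ↦ 7^2 + 1|_7 = 50 ⇒ 49

50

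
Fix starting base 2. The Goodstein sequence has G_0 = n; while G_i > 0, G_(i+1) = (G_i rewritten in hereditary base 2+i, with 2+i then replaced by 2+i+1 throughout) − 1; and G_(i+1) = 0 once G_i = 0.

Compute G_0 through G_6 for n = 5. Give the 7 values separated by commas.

5, 27, 255, 467, 775, 1197, 1751

i=0: 5 = 2^2 + 1 (b=2); 2→3: 3^3 + 1 = 28; 28−1 = 27
i=1: 27 = 3^3 (b=3); 3→4: 4^4 = 256; 256−1 = 255
i=2: 255 = 3·4^3 + 3·4^2 + 3·4 + 3 (b=4); 4→5: 3·5^3 + 3·5^2 + 3·5 + 3 = 468; 468−1 = 467
i=3: 467 = 3·5^3 + 3·5^2 + 3·5 + 2 (b=5); 5→6: 3·6^3 + 3·6^2 + 3·6 + 2 = 776; 776−1 = 775
i=4: 775 = 3·6^3 + 3·6^2 + 3·6 + 1 (b=6); 6→7: 3·7^3 + 3·7^2 + 3·7 + 1 = 1198; 1198−1 = 1197
i=5: 1197 = 3·7^3 + 3·7^2 + 3·7 (b=7); 7→8: 3·8^3 + 3·8^2 + 3·8 = 1752; 1752−1 = 1751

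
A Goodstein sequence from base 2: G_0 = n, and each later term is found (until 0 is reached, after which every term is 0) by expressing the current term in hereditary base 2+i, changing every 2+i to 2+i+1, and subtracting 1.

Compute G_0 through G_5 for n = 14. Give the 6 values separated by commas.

step 0: 14 = 2^(2 + 1) + 2^2 + 2; sub 3 for 2: 3^(3 + 1) + 3^3 + 3; = 111; G_1 = 111−1 = 110
step 1: 110 = 3^(3 + 1) + 3^3 + 2; sub 4 for 3: 4^(4 + 1) + 4^4 + 2; = 1282; G_2 = 1282−1 = 1281
step 2: 1281 = 4^(4 + 1) + 4^4 + 1; sub 5 for 4: 5^(5 + 1) + 5^5 + 1; = 18751; G_3 = 18751−1 = 18750
step 3: 18750 = 5^(5 + 1) + 5^5; sub 6 for 5: 6^(6 + 1) + 6^6; = 326592; G_4 = 326592−1 = 326591
step 4: 326591 = 6^(6 + 1) + 5·6^5 + 5·6^4 + 5·6^3 + 5·6^2 + 5·6 + 5; sub 7 for 6: 7^(7 + 1) + 5·7^5 + 5·7^4 + 5·7^3 + 5·7^2 + 5·7 + 5; = 5862841; G_5 = 5862841−1 = 5862840

14, 110, 1281, 18750, 326591, 5862840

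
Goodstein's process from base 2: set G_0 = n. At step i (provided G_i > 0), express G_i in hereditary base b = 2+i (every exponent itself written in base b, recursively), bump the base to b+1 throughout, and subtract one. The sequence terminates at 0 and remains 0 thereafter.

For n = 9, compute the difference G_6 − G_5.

(0) 9|_2 = 2^(2 + 1) + 1 ↦ 3^(3 + 1) + 1|_3 = 82 ⇒ 81
(1) 81|_3 = 3^(3 + 1) ↦ 4^(4 + 1)|_4 = 1024 ⇒ 1023
(2) 1023|_4 = 3·4^4 + 3·4^3 + 3·4^2 + 3·4 + 3 ↦ 3·5^5 + 3·5^3 + 3·5^2 + 3·5 + 3|_5 = 9843 ⇒ 9842
(3) 9842|_5 = 3·5^5 + 3·5^3 + 3·5^2 + 3·5 + 2 ↦ 3·6^6 + 3·6^3 + 3·6^2 + 3·6 + 2|_6 = 140744 ⇒ 140743
(4) 140743|_6 = 3·6^6 + 3·6^3 + 3·6^2 + 3·6 + 1 ↦ 3·7^7 + 3·7^3 + 3·7^2 + 3·7 + 1|_7 = 2471827 ⇒ 2471826
(5) 2471826|_7 = 3·7^7 + 3·7^3 + 3·7^2 + 3·7 ↦ 3·8^8 + 3·8^3 + 3·8^2 + 3·8|_8 = 50333400 ⇒ 50333399

47861573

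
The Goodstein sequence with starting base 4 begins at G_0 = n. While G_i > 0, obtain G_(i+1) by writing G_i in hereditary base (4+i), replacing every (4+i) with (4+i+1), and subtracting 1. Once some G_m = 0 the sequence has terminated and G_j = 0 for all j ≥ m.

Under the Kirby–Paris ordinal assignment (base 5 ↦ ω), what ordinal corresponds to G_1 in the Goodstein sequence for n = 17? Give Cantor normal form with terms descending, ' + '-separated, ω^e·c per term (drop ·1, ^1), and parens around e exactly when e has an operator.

ω^2

i=0: 17 = 4^2 + 1 (b=4); 4→5: 5^2 + 1 = 26; 26−1 = 25
i=1: 25 = 5^2 (b=5); 5→6: 6^2 = 36; 36−1 = 35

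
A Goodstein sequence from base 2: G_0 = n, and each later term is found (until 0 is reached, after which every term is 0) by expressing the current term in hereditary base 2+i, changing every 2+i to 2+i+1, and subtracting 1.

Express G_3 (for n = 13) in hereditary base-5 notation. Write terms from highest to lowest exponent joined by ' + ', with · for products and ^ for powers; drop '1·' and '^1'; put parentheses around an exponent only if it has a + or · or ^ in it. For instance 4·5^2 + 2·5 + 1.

5^(5 + 1) + 3·5^3 + 3·5^2 + 3·5 + 2

13 —HB2→ 2^(2 + 1) + 2^2 + 1 —bump→ 3^(3 + 1) + 3^3 + 1 = 109 —(−1)→ 108
108 —HB3→ 3^(3 + 1) + 3^3 —bump→ 4^(4 + 1) + 4^4 = 1280 —(−1)→ 1279
1279 —HB4→ 4^(4 + 1) + 3·4^3 + 3·4^2 + 3·4 + 3 —bump→ 5^(5 + 1) + 3·5^3 + 3·5^2 + 3·5 + 3 = 16093 —(−1)→ 16092
16092 —HB5→ 5^(5 + 1) + 3·5^3 + 3·5^2 + 3·5 + 2 —bump→ 6^(6 + 1) + 3·6^3 + 3·6^2 + 3·6 + 2 = 280712 —(−1)→ 280711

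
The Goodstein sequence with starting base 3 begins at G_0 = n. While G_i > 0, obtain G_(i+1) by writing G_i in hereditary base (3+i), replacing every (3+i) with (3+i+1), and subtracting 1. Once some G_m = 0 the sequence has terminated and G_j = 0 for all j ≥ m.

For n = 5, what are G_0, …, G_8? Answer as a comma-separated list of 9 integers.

5, 5, 5, 5, 4, 3, 2, 1, 0

i=0: 5 = 3 + 2 (b=3); 3→4: 4 + 2 = 6; 6−1 = 5
i=1: 5 = 4 + 1 (b=4); 4→5: 5 + 1 = 6; 6−1 = 5
i=2: 5 = 5 (b=5); 5→6: 6 = 6; 6−1 = 5
i=3: 5 = 5 (b=6); 6→7: 5 = 5; 5−1 = 4
i=4: 4 = 4 (b=7); 7→8: 4 = 4; 4−1 = 3
i=5: 3 = 3 (b=8); 8→9: 3 = 3; 3−1 = 2
i=6: 2 = 2 (b=9); 9→10: 2 = 2; 2−1 = 1
i=7: 1 = 1 (b=10); 10→11: 1 = 1; 1−1 = 0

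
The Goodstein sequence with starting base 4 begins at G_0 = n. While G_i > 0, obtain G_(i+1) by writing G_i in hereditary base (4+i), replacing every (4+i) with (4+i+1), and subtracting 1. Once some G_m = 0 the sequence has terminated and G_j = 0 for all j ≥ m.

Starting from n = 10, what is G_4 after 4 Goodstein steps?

13

G_0=10  [base 4] 2·4 + 2  →[4↦5]→  2·5 + 2 = 12  −1 ⇒ G_1=11
G_1=11  [base 5] 2·5 + 1  →[5↦6]→  2·6 + 1 = 13  −1 ⇒ G_2=12
G_2=12  [base 6] 2·6  →[6↦7]→  2·7 = 14  −1 ⇒ G_3=13
G_3=13  [base 7] 7 + 6  →[7↦8]→  8 + 6 = 14  −1 ⇒ G_4=13
G_4=13  [base 8] 8 + 5  →[8↦9]→  9 + 5 = 14  −1 ⇒ G_5=13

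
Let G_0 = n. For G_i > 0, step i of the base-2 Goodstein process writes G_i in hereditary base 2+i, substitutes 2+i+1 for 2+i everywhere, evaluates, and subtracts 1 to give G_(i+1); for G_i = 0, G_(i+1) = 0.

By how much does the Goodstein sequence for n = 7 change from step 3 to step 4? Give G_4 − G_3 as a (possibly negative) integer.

(0) 7|_2 = 2^2 + 2 + 1 ↦ 3^3 + 3 + 1|_3 = 31 ⇒ 30
(1) 30|_3 = 3^3 + 3 ↦ 4^4 + 4|_4 = 260 ⇒ 259
(2) 259|_4 = 4^4 + 3 ↦ 5^5 + 3|_5 = 3128 ⇒ 3127
(3) 3127|_5 = 5^5 + 2 ↦ 6^6 + 2|_6 = 46658 ⇒ 46657

43530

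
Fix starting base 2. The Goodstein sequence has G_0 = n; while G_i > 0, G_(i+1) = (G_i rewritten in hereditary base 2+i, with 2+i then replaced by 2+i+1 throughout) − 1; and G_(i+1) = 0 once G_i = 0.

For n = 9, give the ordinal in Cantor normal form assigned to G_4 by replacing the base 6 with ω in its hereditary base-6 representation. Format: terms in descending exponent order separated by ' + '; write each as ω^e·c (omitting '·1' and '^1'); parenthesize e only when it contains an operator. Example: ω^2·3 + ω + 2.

ω^ω·3 + ω^3·3 + ω^2·3 + ω·3 + 1

G_0=9  [base 2] 2^(2 + 1) + 1  →[2↦3]→  3^(3 + 1) + 1 = 82  −1 ⇒ G_1=81
G_1=81  [base 3] 3^(3 + 1)  →[3↦4]→  4^(4 + 1) = 1024  −1 ⇒ G_2=1023
G_2=1023  [base 4] 3·4^4 + 3·4^3 + 3·4^2 + 3·4 + 3  →[4↦5]→  3·5^5 + 3·5^3 + 3·5^2 + 3·5 + 3 = 9843  −1 ⇒ G_3=9842
G_3=9842  [base 5] 3·5^5 + 3·5^3 + 3·5^2 + 3·5 + 2  →[5↦6]→  3·6^6 + 3·6^3 + 3·6^2 + 3·6 + 2 = 140744  −1 ⇒ G_4=140743
G_4=140743  [base 6] 3·6^6 + 3·6^3 + 3·6^2 + 3·6 + 1  →[6↦7]→  3·7^7 + 3·7^3 + 3·7^2 + 3·7 + 1 = 2471827  −1 ⇒ G_5=2471826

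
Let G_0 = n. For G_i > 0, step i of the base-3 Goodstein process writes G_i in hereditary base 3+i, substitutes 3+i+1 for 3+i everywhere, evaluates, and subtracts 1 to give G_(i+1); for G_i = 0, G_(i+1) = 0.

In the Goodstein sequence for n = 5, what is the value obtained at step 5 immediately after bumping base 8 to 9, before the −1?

5 —HB3→ 3 + 2 —bump→ 4 + 2 = 6 —(−1)→ 5
5 —HB4→ 4 + 1 —bump→ 5 + 1 = 6 —(−1)→ 5
5 —HB5→ 5 —bump→ 6 = 6 —(−1)→ 5
5 —HB6→ 5 —bump→ 5 = 5 —(−1)→ 4
4 —HB7→ 4 —bump→ 4 = 4 —(−1)→ 3
3 —HB8→ 3 —bump→ 3 = 3 —(−1)→ 2

3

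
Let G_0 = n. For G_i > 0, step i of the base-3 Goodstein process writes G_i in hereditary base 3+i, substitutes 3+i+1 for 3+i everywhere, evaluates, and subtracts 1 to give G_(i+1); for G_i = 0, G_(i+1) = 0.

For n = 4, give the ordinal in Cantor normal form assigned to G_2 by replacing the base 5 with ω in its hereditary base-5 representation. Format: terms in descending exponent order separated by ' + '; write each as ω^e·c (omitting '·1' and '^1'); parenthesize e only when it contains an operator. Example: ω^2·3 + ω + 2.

4

[0] 4 ≡ 3 + 1 (base 3). Lift 4: 5. −1: 4.
[1] 4 ≡ 4 (base 4). Lift 5: 5. −1: 4.
[2] 4 ≡ 4 (base 5). Lift 6: 4. −1: 3.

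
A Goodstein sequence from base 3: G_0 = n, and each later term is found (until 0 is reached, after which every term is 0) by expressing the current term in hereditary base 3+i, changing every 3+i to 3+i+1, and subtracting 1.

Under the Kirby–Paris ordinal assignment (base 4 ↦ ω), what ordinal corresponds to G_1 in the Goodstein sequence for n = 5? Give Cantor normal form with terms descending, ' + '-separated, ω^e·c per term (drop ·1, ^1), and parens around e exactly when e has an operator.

[0] 5 ≡ 3 + 2 (base 3). Lift 4: 6. −1: 5.
[1] 5 ≡ 4 + 1 (base 4). Lift 5: 6. −1: 5.

ω + 1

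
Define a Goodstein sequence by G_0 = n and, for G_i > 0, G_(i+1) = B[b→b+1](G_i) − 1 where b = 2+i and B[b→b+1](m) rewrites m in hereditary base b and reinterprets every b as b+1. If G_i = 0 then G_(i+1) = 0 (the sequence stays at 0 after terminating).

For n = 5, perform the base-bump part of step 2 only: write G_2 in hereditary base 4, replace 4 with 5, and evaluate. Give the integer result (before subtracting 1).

base 2: 5 = 2^2 + 1; at 3: 3^3 + 1 = 28; next = 27
base 3: 27 = 3^3; at 4: 4^4 = 256; next = 255

468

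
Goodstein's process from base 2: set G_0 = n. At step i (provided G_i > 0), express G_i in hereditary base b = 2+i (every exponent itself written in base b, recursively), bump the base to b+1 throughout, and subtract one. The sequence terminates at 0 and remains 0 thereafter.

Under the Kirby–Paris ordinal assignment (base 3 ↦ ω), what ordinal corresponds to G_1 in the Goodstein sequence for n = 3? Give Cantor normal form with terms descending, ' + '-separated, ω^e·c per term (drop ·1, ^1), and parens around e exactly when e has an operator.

G_0=3  [base 2] 2 + 1  →[2↦3]→  3 + 1 = 4  −1 ⇒ G_1=3
G_1=3  [base 3] 3  →[3↦4]→  4 = 4  −1 ⇒ G_2=3

ω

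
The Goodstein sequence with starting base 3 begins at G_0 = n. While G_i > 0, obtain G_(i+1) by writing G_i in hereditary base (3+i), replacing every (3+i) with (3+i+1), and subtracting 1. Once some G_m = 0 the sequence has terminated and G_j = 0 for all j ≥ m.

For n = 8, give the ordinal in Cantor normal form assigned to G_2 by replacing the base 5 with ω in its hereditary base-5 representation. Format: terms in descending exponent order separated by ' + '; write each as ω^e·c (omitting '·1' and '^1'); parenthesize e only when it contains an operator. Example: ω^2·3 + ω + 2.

ω·2

(0) 8|_3 = 2·3 + 2 ↦ 2·4 + 2|_4 = 10 ⇒ 9
(1) 9|_4 = 2·4 + 1 ↦ 2·5 + 1|_5 = 11 ⇒ 10
(2) 10|_5 = 2·5 ↦ 2·6|_6 = 12 ⇒ 11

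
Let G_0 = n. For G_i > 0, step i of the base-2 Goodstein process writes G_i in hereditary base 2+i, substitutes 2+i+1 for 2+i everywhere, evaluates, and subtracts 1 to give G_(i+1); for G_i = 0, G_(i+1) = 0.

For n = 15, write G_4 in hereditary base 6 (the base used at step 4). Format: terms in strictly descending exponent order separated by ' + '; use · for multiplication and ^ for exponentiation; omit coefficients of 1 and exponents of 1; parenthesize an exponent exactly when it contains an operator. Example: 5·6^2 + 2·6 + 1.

6^(6 + 1) + 6^6 + 1

15 —HB2→ 2^(2 + 1) + 2^2 + 2 + 1 —bump→ 3^(3 + 1) + 3^3 + 3 + 1 = 112 —(−1)→ 111
111 —HB3→ 3^(3 + 1) + 3^3 + 3 —bump→ 4^(4 + 1) + 4^4 + 4 = 1284 —(−1)→ 1283
1283 —HB4→ 4^(4 + 1) + 4^4 + 3 —bump→ 5^(5 + 1) + 5^5 + 3 = 18753 —(−1)→ 18752
18752 —HB5→ 5^(5 + 1) + 5^5 + 2 —bump→ 6^(6 + 1) + 6^6 + 2 = 326594 —(−1)→ 326593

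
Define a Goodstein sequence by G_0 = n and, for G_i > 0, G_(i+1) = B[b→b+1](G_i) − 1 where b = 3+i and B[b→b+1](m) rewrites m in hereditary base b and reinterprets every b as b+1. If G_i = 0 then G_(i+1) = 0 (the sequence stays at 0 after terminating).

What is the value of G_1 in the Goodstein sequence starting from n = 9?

15

9 —HB3→ 3^2 —bump→ 4^2 = 16 —(−1)→ 15
15 —HB4→ 3·4 + 3 —bump→ 3·5 + 3 = 18 —(−1)→ 17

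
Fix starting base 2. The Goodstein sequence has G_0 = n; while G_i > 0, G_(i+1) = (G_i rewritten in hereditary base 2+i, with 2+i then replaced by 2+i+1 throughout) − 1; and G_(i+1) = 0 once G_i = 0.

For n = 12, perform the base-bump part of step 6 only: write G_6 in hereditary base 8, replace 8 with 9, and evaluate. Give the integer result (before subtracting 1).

G_0=12  [base 2] 2^(2 + 1) + 2^2  →[2↦3]→  3^(3 + 1) + 3^3 = 108  −1 ⇒ G_1=107
G_1=107  [base 3] 3^(3 + 1) + 2·3^2 + 2·3 + 2  →[3↦4]→  4^(4 + 1) + 2·4^2 + 2·4 + 2 = 1066  −1 ⇒ G_2=1065
G_2=1065  [base 4] 4^(4 + 1) + 2·4^2 + 2·4 + 1  →[4↦5]→  5^(5 + 1) + 2·5^2 + 2·5 + 1 = 15686  −1 ⇒ G_3=15685
G_3=15685  [base 5] 5^(5 + 1) + 2·5^2 + 2·5  →[5↦6]→  6^(6 + 1) + 2·6^2 + 2·6 = 280020  −1 ⇒ G_4=280019
G_4=280019  [base 6] 6^(6 + 1) + 2·6^2 + 6 + 5  →[6↦7]→  7^(7 + 1) + 2·7^2 + 7 + 5 = 5764911  −1 ⇒ G_5=5764910
G_5=5764910  [base 7] 7^(7 + 1) + 2·7^2 + 7 + 4  →[7↦8]→  8^(8 + 1) + 2·8^2 + 8 + 4 = 134217868  −1 ⇒ G_6=134217867
G_6=134217867  [base 8] 8^(8 + 1) + 2·8^2 + 8 + 3  →[8↦9]→  9^(9 + 1) + 2·9^2 + 9 + 3 = 3486784575  −1 ⇒ G_7=3486784574

3486784575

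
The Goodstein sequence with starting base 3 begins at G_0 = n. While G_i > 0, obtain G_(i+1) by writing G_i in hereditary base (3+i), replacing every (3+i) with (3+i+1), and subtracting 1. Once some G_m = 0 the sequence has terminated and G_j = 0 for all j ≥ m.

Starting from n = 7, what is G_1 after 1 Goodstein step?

step 0: 7 = 2·3 + 1; sub 4 for 3: 2·4 + 1; = 9; G_1 = 9−1 = 8
step 1: 8 = 2·4; sub 5 for 4: 2·5; = 10; G_2 = 10−1 = 9

8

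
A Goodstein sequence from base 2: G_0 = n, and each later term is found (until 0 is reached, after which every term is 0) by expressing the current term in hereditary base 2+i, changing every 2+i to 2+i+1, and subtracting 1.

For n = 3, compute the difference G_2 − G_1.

0

i=0: 3 = 2 + 1 (b=2); 2→3: 3 + 1 = 4; 4−1 = 3
i=1: 3 = 3 (b=3); 3→4: 4 = 4; 4−1 = 3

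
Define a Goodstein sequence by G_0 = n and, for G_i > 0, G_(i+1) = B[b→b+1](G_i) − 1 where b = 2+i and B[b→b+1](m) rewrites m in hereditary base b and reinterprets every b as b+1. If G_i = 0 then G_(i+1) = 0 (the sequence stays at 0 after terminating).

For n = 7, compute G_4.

46657

i=0: 7 = 2^2 + 2 + 1 (b=2); 2→3: 3^3 + 3 + 1 = 31; 31−1 = 30
i=1: 30 = 3^3 + 3 (b=3); 3→4: 4^4 + 4 = 260; 260−1 = 259
i=2: 259 = 4^4 + 3 (b=4); 4→5: 5^5 + 3 = 3128; 3128−1 = 3127
i=3: 3127 = 5^5 + 2 (b=5); 5→6: 6^6 + 2 = 46658; 46658−1 = 46657
i=4: 46657 = 6^6 + 1 (b=6); 6→7: 7^7 + 1 = 823544; 823544−1 = 823543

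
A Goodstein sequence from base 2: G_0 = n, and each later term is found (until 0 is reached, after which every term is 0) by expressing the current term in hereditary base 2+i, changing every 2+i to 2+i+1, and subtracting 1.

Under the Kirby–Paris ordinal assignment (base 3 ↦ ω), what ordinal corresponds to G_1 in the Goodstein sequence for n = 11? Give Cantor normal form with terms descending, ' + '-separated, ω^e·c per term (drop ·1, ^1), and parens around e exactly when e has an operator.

11 —HB2→ 2^(2 + 1) + 2 + 1 —bump→ 3^(3 + 1) + 3 + 1 = 85 —(−1)→ 84
84 —HB3→ 3^(3 + 1) + 3 —bump→ 4^(4 + 1) + 4 = 1028 —(−1)→ 1027

ω^(ω + 1) + ω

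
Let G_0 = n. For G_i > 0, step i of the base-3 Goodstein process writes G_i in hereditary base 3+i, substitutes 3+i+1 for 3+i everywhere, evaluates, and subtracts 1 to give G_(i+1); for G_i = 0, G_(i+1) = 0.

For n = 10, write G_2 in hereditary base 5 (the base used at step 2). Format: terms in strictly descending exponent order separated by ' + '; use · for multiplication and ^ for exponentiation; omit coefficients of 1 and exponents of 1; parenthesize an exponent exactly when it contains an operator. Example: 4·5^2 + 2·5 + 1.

G_0 = 10. HB_3(10) = 3^2 + 1. Bump = 17. G_1 = 16.
G_1 = 16. HB_4(16) = 4^2. Bump = 25. G_2 = 24.
G_2 = 24. HB_5(24) = 4·5 + 4. Bump = 28. G_3 = 27.

4·5 + 4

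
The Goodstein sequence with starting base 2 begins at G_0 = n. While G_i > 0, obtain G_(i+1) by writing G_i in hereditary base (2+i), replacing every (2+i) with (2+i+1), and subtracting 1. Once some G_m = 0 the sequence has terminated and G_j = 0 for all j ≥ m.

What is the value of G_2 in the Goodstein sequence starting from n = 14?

step 0: 14 = 2^(2 + 1) + 2^2 + 2; sub 3 for 2: 3^(3 + 1) + 3^3 + 3; = 111; G_1 = 111−1 = 110
step 1: 110 = 3^(3 + 1) + 3^3 + 2; sub 4 for 3: 4^(4 + 1) + 4^4 + 2; = 1282; G_2 = 1282−1 = 1281
step 2: 1281 = 4^(4 + 1) + 4^4 + 1; sub 5 for 4: 5^(5 + 1) + 5^5 + 1; = 18751; G_3 = 18751−1 = 18750

1281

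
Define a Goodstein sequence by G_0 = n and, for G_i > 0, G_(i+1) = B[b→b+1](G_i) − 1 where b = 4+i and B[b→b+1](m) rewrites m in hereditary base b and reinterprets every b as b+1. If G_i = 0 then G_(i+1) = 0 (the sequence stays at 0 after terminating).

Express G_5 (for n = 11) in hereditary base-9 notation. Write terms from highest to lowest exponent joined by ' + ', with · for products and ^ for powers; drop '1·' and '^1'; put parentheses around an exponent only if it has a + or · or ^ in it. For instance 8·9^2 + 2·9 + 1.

9 + 6

[0] 11 ≡ 2·4 + 3 (base 4). Lift 5: 13. −1: 12.
[1] 12 ≡ 2·5 + 2 (base 5). Lift 6: 14. −1: 13.
[2] 13 ≡ 2·6 + 1 (base 6). Lift 7: 15. −1: 14.
[3] 14 ≡ 2·7 (base 7). Lift 8: 16. −1: 15.
[4] 15 ≡ 8 + 7 (base 8). Lift 9: 16. −1: 15.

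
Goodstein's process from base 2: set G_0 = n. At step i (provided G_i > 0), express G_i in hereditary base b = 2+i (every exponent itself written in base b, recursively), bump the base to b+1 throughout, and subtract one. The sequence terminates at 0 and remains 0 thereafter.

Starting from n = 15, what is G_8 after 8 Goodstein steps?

G_0=15  [base 2] 2^(2 + 1) + 2^2 + 2 + 1  →[2↦3]→  3^(3 + 1) + 3^3 + 3 + 1 = 112  −1 ⇒ G_1=111
G_1=111  [base 3] 3^(3 + 1) + 3^3 + 3  →[3↦4]→  4^(4 + 1) + 4^4 + 4 = 1284  −1 ⇒ G_2=1283
G_2=1283  [base 4] 4^(4 + 1) + 4^4 + 3  →[4↦5]→  5^(5 + 1) + 5^5 + 3 = 18753  −1 ⇒ G_3=18752
G_3=18752  [base 5] 5^(5 + 1) + 5^5 + 2  →[5↦6]→  6^(6 + 1) + 6^6 + 2 = 326594  −1 ⇒ G_4=326593
G_4=326593  [base 6] 6^(6 + 1) + 6^6 + 1  →[6↦7]→  7^(7 + 1) + 7^7 + 1 = 6588345  −1 ⇒ G_5=6588344
G_5=6588344  [base 7] 7^(7 + 1) + 7^7  →[7↦8]→  8^(8 + 1) + 8^8 = 150994944  −1 ⇒ G_6=150994943
G_6=150994943  [base 8] 8^(8 + 1) + 7·8^7 + 7·8^6 + 7·8^5 + 7·8^4 + 7·8^3 + 7·8^2 + 7·8 + 7  →[8↦9]→  9^(9 + 1) + 7·9^7 + 7·9^6 + 7·9^5 + 7·9^4 + 7·9^3 + 7·9^2 + 7·9 + 7 = 3524450281  −1 ⇒ G_7=3524450280
G_7=3524450280  [base 9] 9^(9 + 1) + 7·9^7 + 7·9^6 + 7·9^5 + 7·9^4 + 7·9^3 + 7·9^2 + 7·9 + 6  →[9↦10]→  10^(10 + 1) + 7·10^7 + 7·10^6 + 7·10^5 + 7·10^4 + 7·10^3 + 7·10^2 + 7·10 + 6 = 100077777776  −1 ⇒ G_8=100077777775
G_8=100077777775  [base 10] 10^(10 + 1) + 7·10^7 + 7·10^6 + 7·10^5 + 7·10^4 + 7·10^3 + 7·10^2 + 7·10 + 5  →[10↦11]→  11^(11 + 1) + 7·11^7 + 7·11^6 + 7·11^5 + 7·11^4 + 7·11^3 + 7·11^2 + 7·11 + 5 = 3138578427935  −1 ⇒ G_9=3138578427934

100077777775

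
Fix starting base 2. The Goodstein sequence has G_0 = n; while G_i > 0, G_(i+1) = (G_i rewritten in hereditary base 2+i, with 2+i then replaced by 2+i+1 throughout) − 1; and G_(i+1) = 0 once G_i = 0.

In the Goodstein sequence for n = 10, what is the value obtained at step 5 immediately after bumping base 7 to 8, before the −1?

84073324

i=0: 10 = 2^(2 + 1) + 2 (b=2); 2→3: 3^(3 + 1) + 3 = 84; 84−1 = 83
i=1: 83 = 3^(3 + 1) + 2 (b=3); 3→4: 4^(4 + 1) + 2 = 1026; 1026−1 = 1025
i=2: 1025 = 4^(4 + 1) + 1 (b=4); 4→5: 5^(5 + 1) + 1 = 15626; 15626−1 = 15625
i=3: 15625 = 5^(5 + 1) (b=5); 5→6: 6^(6 + 1) = 279936; 279936−1 = 279935
i=4: 279935 = 5·6^6 + 5·6^5 + 5·6^4 + 5·6^3 + 5·6^2 + 5·6 + 5 (b=6); 6→7: 5·7^7 + 5·7^5 + 5·7^4 + 5·7^3 + 5·7^2 + 5·7 + 5 = 4215755; 4215755−1 = 4215754
i=5: 4215754 = 5·7^7 + 5·7^5 + 5·7^4 + 5·7^3 + 5·7^2 + 5·7 + 4 (b=7); 7→8: 5·8^8 + 5·8^5 + 5·8^4 + 5·8^3 + 5·8^2 + 5·8 + 4 = 84073324; 84073324−1 = 84073323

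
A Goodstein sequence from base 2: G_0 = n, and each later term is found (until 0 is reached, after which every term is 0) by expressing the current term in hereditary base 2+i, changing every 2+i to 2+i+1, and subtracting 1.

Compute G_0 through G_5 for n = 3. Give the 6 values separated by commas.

3, 3, 3, 2, 1, 0

step 0: 3 = 2 + 1; sub 3 for 2: 3 + 1; = 4; G_1 = 4−1 = 3
step 1: 3 = 3; sub 4 for 3: 4; = 4; G_2 = 4−1 = 3
step 2: 3 = 3; sub 5 for 4: 3; = 3; G_3 = 3−1 = 2
step 3: 2 = 2; sub 6 for 5: 2; = 2; G_4 = 2−1 = 1
step 4: 1 = 1; sub 7 for 6: 1; = 1; G_5 = 1−1 = 0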